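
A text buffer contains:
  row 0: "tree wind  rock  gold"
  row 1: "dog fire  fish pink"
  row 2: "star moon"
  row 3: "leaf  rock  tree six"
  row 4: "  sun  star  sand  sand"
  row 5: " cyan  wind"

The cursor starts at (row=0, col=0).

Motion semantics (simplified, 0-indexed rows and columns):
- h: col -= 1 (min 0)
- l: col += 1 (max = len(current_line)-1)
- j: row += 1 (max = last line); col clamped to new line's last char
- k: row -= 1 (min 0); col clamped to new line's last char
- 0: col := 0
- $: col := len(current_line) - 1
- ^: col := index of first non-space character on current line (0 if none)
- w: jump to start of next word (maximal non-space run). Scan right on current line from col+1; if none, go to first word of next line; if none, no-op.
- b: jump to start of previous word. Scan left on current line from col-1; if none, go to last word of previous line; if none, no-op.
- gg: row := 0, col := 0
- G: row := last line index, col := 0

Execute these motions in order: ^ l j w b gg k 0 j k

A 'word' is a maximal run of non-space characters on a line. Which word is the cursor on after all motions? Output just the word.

Answer: tree

Derivation:
After 1 (^): row=0 col=0 char='t'
After 2 (l): row=0 col=1 char='r'
After 3 (j): row=1 col=1 char='o'
After 4 (w): row=1 col=4 char='f'
After 5 (b): row=1 col=0 char='d'
After 6 (gg): row=0 col=0 char='t'
After 7 (k): row=0 col=0 char='t'
After 8 (0): row=0 col=0 char='t'
After 9 (j): row=1 col=0 char='d'
After 10 (k): row=0 col=0 char='t'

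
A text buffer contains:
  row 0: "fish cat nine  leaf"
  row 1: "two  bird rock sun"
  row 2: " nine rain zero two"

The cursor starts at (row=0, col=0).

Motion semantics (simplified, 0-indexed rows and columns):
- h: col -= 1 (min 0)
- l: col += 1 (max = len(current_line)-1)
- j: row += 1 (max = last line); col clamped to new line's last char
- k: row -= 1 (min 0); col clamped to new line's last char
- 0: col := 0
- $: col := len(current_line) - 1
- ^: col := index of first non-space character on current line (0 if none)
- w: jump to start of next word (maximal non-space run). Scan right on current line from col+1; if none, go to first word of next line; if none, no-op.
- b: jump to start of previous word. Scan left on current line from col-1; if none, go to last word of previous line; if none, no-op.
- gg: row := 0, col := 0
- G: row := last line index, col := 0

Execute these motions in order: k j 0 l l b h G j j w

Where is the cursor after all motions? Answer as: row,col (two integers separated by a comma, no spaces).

After 1 (k): row=0 col=0 char='f'
After 2 (j): row=1 col=0 char='t'
After 3 (0): row=1 col=0 char='t'
After 4 (l): row=1 col=1 char='w'
After 5 (l): row=1 col=2 char='o'
After 6 (b): row=1 col=0 char='t'
After 7 (h): row=1 col=0 char='t'
After 8 (G): row=2 col=0 char='_'
After 9 (j): row=2 col=0 char='_'
After 10 (j): row=2 col=0 char='_'
After 11 (w): row=2 col=1 char='n'

Answer: 2,1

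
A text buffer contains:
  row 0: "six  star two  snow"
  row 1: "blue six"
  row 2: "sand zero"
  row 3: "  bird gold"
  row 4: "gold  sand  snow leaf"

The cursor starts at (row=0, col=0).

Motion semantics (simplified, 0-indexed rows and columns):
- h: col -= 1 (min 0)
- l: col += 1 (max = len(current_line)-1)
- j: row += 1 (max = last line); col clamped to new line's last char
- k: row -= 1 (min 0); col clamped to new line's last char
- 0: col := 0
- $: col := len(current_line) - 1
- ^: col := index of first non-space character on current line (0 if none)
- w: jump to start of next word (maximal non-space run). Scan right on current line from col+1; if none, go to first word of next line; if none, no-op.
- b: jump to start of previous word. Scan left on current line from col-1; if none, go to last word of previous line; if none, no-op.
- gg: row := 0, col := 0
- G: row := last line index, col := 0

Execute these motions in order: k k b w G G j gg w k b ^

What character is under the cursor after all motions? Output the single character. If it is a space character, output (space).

After 1 (k): row=0 col=0 char='s'
After 2 (k): row=0 col=0 char='s'
After 3 (b): row=0 col=0 char='s'
After 4 (w): row=0 col=5 char='s'
After 5 (G): row=4 col=0 char='g'
After 6 (G): row=4 col=0 char='g'
After 7 (j): row=4 col=0 char='g'
After 8 (gg): row=0 col=0 char='s'
After 9 (w): row=0 col=5 char='s'
After 10 (k): row=0 col=5 char='s'
After 11 (b): row=0 col=0 char='s'
After 12 (^): row=0 col=0 char='s'

Answer: s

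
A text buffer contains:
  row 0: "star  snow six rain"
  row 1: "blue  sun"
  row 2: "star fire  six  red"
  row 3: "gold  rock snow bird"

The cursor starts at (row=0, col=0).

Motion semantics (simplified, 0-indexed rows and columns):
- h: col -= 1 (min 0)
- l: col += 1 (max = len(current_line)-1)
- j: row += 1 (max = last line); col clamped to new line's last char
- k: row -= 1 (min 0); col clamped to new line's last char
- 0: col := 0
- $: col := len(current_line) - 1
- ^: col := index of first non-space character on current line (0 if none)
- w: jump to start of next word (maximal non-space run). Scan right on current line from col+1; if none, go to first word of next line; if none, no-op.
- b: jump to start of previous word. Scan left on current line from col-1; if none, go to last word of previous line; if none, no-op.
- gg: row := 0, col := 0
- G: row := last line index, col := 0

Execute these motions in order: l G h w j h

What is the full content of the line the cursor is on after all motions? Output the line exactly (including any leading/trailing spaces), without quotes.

After 1 (l): row=0 col=1 char='t'
After 2 (G): row=3 col=0 char='g'
After 3 (h): row=3 col=0 char='g'
After 4 (w): row=3 col=6 char='r'
After 5 (j): row=3 col=6 char='r'
After 6 (h): row=3 col=5 char='_'

Answer: gold  rock snow bird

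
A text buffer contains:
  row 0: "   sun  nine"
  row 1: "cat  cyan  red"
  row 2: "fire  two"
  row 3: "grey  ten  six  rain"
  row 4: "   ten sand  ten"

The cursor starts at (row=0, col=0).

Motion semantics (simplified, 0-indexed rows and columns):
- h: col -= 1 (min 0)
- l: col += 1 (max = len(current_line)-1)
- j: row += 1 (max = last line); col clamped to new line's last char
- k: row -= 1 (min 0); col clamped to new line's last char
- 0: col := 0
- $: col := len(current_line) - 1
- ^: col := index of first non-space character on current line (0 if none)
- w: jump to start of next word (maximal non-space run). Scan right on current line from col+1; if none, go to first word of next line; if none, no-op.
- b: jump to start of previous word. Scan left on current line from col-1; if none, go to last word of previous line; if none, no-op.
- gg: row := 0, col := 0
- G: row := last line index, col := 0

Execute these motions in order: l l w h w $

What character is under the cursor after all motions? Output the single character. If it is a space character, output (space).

Answer: e

Derivation:
After 1 (l): row=0 col=1 char='_'
After 2 (l): row=0 col=2 char='_'
After 3 (w): row=0 col=3 char='s'
After 4 (h): row=0 col=2 char='_'
After 5 (w): row=0 col=3 char='s'
After 6 ($): row=0 col=11 char='e'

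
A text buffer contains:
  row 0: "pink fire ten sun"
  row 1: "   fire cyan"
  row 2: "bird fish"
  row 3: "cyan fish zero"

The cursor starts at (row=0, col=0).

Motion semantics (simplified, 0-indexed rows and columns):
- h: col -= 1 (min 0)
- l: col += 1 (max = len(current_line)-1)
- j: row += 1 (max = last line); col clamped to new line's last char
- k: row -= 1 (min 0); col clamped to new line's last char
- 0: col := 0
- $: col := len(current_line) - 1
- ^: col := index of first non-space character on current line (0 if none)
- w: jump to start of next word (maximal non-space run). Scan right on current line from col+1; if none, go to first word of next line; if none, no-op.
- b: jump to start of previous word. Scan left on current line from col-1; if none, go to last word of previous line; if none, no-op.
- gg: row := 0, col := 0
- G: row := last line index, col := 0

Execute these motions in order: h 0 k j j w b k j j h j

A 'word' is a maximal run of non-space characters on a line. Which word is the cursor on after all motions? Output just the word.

After 1 (h): row=0 col=0 char='p'
After 2 (0): row=0 col=0 char='p'
After 3 (k): row=0 col=0 char='p'
After 4 (j): row=1 col=0 char='_'
After 5 (j): row=2 col=0 char='b'
After 6 (w): row=2 col=5 char='f'
After 7 (b): row=2 col=0 char='b'
After 8 (k): row=1 col=0 char='_'
After 9 (j): row=2 col=0 char='b'
After 10 (j): row=3 col=0 char='c'
After 11 (h): row=3 col=0 char='c'
After 12 (j): row=3 col=0 char='c'

Answer: cyan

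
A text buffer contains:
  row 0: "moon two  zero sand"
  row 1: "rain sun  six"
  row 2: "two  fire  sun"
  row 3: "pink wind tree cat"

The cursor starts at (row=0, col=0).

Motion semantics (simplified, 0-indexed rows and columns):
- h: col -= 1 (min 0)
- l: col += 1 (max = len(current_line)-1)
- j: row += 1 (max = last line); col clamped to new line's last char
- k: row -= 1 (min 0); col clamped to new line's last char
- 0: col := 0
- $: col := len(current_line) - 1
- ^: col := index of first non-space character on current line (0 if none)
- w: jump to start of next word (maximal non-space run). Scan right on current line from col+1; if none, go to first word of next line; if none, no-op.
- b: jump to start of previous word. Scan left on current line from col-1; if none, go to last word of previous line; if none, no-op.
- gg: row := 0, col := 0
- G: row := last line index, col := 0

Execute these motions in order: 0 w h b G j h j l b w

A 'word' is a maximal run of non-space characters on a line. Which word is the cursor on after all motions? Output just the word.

After 1 (0): row=0 col=0 char='m'
After 2 (w): row=0 col=5 char='t'
After 3 (h): row=0 col=4 char='_'
After 4 (b): row=0 col=0 char='m'
After 5 (G): row=3 col=0 char='p'
After 6 (j): row=3 col=0 char='p'
After 7 (h): row=3 col=0 char='p'
After 8 (j): row=3 col=0 char='p'
After 9 (l): row=3 col=1 char='i'
After 10 (b): row=3 col=0 char='p'
After 11 (w): row=3 col=5 char='w'

Answer: wind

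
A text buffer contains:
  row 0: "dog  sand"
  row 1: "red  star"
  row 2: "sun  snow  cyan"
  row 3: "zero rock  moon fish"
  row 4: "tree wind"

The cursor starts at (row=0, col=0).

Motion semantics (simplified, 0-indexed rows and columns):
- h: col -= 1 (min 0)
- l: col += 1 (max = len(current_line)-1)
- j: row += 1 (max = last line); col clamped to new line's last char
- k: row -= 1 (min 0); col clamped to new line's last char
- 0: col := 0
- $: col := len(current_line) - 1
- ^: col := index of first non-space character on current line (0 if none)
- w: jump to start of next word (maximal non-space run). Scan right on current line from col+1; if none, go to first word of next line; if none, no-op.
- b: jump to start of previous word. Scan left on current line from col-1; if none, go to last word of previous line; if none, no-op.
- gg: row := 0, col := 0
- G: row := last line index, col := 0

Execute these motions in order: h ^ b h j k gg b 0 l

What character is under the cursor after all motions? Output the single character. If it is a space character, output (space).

After 1 (h): row=0 col=0 char='d'
After 2 (^): row=0 col=0 char='d'
After 3 (b): row=0 col=0 char='d'
After 4 (h): row=0 col=0 char='d'
After 5 (j): row=1 col=0 char='r'
After 6 (k): row=0 col=0 char='d'
After 7 (gg): row=0 col=0 char='d'
After 8 (b): row=0 col=0 char='d'
After 9 (0): row=0 col=0 char='d'
After 10 (l): row=0 col=1 char='o'

Answer: o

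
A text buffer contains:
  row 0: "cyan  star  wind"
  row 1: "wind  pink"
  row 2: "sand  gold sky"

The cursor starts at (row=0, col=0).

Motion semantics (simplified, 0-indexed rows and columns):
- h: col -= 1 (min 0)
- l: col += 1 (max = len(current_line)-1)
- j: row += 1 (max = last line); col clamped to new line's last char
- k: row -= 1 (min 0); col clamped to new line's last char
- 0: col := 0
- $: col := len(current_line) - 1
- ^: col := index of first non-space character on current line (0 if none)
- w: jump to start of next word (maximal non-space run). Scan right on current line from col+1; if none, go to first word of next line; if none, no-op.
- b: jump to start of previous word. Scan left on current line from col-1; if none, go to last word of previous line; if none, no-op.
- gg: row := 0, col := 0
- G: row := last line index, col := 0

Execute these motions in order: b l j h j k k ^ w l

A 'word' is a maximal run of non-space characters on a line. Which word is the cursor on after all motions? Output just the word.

Answer: star

Derivation:
After 1 (b): row=0 col=0 char='c'
After 2 (l): row=0 col=1 char='y'
After 3 (j): row=1 col=1 char='i'
After 4 (h): row=1 col=0 char='w'
After 5 (j): row=2 col=0 char='s'
After 6 (k): row=1 col=0 char='w'
After 7 (k): row=0 col=0 char='c'
After 8 (^): row=0 col=0 char='c'
After 9 (w): row=0 col=6 char='s'
After 10 (l): row=0 col=7 char='t'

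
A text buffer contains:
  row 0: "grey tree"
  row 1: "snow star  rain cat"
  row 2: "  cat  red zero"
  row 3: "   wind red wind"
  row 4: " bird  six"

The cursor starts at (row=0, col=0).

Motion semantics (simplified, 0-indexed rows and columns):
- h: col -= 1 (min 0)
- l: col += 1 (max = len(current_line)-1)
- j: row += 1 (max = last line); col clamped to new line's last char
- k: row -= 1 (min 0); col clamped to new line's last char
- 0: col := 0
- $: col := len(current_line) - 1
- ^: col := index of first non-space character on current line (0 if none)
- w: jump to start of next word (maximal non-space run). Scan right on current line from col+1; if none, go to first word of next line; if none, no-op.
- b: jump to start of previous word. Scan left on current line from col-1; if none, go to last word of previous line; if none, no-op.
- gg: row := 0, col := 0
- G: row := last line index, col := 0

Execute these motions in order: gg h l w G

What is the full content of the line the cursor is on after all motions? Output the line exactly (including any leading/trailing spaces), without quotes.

Answer:  bird  six

Derivation:
After 1 (gg): row=0 col=0 char='g'
After 2 (h): row=0 col=0 char='g'
After 3 (l): row=0 col=1 char='r'
After 4 (w): row=0 col=5 char='t'
After 5 (G): row=4 col=0 char='_'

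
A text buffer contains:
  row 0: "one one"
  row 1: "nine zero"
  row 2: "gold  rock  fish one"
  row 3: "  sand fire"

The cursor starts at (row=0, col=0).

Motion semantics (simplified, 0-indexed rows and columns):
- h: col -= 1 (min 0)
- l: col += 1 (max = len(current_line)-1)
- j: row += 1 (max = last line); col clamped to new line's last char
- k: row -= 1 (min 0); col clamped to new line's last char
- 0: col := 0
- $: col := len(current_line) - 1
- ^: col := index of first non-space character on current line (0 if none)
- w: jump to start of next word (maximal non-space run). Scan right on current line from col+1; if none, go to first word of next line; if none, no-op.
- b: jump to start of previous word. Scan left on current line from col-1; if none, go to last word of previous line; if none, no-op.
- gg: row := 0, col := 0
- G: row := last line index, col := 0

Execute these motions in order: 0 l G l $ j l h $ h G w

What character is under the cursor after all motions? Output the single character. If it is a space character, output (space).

After 1 (0): row=0 col=0 char='o'
After 2 (l): row=0 col=1 char='n'
After 3 (G): row=3 col=0 char='_'
After 4 (l): row=3 col=1 char='_'
After 5 ($): row=3 col=10 char='e'
After 6 (j): row=3 col=10 char='e'
After 7 (l): row=3 col=10 char='e'
After 8 (h): row=3 col=9 char='r'
After 9 ($): row=3 col=10 char='e'
After 10 (h): row=3 col=9 char='r'
After 11 (G): row=3 col=0 char='_'
After 12 (w): row=3 col=2 char='s'

Answer: s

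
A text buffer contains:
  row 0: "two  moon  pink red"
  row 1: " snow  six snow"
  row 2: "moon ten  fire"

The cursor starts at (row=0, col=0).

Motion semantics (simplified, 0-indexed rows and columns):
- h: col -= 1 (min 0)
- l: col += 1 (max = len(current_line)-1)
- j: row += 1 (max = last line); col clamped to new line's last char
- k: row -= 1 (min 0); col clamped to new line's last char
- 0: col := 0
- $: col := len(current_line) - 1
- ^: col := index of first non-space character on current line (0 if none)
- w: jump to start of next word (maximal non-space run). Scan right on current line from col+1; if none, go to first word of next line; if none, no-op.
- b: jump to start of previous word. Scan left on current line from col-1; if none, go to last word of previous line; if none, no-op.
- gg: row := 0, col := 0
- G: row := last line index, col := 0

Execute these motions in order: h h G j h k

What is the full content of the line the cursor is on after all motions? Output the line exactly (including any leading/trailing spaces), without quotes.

After 1 (h): row=0 col=0 char='t'
After 2 (h): row=0 col=0 char='t'
After 3 (G): row=2 col=0 char='m'
After 4 (j): row=2 col=0 char='m'
After 5 (h): row=2 col=0 char='m'
After 6 (k): row=1 col=0 char='_'

Answer:  snow  six snow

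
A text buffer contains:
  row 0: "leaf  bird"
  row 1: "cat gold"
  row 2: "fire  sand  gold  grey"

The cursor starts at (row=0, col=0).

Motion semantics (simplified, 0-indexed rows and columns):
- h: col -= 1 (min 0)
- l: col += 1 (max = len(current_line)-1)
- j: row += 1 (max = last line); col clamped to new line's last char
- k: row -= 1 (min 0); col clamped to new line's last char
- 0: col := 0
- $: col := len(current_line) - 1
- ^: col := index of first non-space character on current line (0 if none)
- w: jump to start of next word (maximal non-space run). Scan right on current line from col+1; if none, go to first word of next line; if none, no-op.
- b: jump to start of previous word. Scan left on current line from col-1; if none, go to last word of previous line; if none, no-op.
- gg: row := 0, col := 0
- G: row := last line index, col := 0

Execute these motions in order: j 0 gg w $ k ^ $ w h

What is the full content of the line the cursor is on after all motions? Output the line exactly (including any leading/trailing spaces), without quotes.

Answer: cat gold

Derivation:
After 1 (j): row=1 col=0 char='c'
After 2 (0): row=1 col=0 char='c'
After 3 (gg): row=0 col=0 char='l'
After 4 (w): row=0 col=6 char='b'
After 5 ($): row=0 col=9 char='d'
After 6 (k): row=0 col=9 char='d'
After 7 (^): row=0 col=0 char='l'
After 8 ($): row=0 col=9 char='d'
After 9 (w): row=1 col=0 char='c'
After 10 (h): row=1 col=0 char='c'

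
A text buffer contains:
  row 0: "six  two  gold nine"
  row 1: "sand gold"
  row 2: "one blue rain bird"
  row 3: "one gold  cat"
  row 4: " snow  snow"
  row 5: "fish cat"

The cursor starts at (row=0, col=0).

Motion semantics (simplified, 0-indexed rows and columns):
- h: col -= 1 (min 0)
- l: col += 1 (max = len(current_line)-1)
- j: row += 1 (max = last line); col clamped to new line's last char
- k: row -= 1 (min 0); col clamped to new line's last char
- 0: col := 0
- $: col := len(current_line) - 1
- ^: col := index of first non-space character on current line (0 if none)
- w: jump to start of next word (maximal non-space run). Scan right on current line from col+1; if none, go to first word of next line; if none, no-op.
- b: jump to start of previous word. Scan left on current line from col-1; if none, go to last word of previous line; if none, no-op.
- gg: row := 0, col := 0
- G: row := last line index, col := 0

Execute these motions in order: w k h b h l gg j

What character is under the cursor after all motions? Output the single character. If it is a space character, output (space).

Answer: s

Derivation:
After 1 (w): row=0 col=5 char='t'
After 2 (k): row=0 col=5 char='t'
After 3 (h): row=0 col=4 char='_'
After 4 (b): row=0 col=0 char='s'
After 5 (h): row=0 col=0 char='s'
After 6 (l): row=0 col=1 char='i'
After 7 (gg): row=0 col=0 char='s'
After 8 (j): row=1 col=0 char='s'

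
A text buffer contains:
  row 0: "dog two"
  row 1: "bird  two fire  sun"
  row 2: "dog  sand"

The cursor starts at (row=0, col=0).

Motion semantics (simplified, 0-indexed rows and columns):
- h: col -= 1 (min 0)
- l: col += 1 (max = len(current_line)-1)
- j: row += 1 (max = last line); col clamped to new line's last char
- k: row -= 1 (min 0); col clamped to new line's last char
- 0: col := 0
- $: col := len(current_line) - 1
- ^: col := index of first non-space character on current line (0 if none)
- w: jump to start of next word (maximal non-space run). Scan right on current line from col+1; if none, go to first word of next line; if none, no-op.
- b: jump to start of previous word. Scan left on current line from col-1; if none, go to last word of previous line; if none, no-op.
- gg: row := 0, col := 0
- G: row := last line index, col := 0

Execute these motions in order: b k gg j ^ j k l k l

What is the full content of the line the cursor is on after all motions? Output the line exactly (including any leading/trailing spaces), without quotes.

After 1 (b): row=0 col=0 char='d'
After 2 (k): row=0 col=0 char='d'
After 3 (gg): row=0 col=0 char='d'
After 4 (j): row=1 col=0 char='b'
After 5 (^): row=1 col=0 char='b'
After 6 (j): row=2 col=0 char='d'
After 7 (k): row=1 col=0 char='b'
After 8 (l): row=1 col=1 char='i'
After 9 (k): row=0 col=1 char='o'
After 10 (l): row=0 col=2 char='g'

Answer: dog two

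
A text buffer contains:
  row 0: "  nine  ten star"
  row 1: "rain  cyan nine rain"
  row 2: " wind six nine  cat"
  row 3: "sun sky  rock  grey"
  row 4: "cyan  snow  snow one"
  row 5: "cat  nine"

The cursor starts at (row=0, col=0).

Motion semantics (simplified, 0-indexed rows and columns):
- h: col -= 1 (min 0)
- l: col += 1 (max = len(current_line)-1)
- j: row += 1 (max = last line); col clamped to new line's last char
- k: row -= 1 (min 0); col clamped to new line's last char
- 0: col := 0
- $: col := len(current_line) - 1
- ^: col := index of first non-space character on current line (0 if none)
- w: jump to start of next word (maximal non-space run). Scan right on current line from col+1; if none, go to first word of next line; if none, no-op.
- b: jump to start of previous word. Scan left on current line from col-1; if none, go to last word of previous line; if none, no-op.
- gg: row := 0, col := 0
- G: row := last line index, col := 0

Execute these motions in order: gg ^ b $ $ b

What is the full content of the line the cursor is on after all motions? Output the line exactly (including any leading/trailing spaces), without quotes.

After 1 (gg): row=0 col=0 char='_'
After 2 (^): row=0 col=2 char='n'
After 3 (b): row=0 col=2 char='n'
After 4 ($): row=0 col=15 char='r'
After 5 ($): row=0 col=15 char='r'
After 6 (b): row=0 col=12 char='s'

Answer:   nine  ten star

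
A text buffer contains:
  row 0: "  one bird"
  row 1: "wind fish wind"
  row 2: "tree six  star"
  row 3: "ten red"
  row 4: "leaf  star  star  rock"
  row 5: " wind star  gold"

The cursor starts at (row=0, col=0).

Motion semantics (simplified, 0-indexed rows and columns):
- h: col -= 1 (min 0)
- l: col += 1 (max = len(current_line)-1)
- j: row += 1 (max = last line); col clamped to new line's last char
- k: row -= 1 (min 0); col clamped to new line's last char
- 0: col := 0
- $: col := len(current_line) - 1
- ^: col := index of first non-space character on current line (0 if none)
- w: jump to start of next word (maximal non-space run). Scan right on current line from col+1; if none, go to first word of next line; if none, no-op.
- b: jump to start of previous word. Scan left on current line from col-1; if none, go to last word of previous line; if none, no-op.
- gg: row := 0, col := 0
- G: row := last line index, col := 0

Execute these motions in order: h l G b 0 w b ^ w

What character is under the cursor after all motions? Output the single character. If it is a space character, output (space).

After 1 (h): row=0 col=0 char='_'
After 2 (l): row=0 col=1 char='_'
After 3 (G): row=5 col=0 char='_'
After 4 (b): row=4 col=18 char='r'
After 5 (0): row=4 col=0 char='l'
After 6 (w): row=4 col=6 char='s'
After 7 (b): row=4 col=0 char='l'
After 8 (^): row=4 col=0 char='l'
After 9 (w): row=4 col=6 char='s'

Answer: s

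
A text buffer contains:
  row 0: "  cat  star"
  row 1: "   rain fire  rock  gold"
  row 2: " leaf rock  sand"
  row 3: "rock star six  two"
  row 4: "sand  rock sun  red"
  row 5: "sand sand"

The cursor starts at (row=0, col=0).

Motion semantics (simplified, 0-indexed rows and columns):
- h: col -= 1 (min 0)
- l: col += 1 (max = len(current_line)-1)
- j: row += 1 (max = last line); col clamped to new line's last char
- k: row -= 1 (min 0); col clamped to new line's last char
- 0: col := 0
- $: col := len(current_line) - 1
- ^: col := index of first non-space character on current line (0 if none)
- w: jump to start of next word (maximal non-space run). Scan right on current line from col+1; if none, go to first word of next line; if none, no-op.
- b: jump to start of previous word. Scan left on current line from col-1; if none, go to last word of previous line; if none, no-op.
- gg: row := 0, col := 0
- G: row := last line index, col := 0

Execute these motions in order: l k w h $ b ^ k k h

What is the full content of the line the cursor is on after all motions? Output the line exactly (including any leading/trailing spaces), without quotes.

After 1 (l): row=0 col=1 char='_'
After 2 (k): row=0 col=1 char='_'
After 3 (w): row=0 col=2 char='c'
After 4 (h): row=0 col=1 char='_'
After 5 ($): row=0 col=10 char='r'
After 6 (b): row=0 col=7 char='s'
After 7 (^): row=0 col=2 char='c'
After 8 (k): row=0 col=2 char='c'
After 9 (k): row=0 col=2 char='c'
After 10 (h): row=0 col=1 char='_'

Answer:   cat  star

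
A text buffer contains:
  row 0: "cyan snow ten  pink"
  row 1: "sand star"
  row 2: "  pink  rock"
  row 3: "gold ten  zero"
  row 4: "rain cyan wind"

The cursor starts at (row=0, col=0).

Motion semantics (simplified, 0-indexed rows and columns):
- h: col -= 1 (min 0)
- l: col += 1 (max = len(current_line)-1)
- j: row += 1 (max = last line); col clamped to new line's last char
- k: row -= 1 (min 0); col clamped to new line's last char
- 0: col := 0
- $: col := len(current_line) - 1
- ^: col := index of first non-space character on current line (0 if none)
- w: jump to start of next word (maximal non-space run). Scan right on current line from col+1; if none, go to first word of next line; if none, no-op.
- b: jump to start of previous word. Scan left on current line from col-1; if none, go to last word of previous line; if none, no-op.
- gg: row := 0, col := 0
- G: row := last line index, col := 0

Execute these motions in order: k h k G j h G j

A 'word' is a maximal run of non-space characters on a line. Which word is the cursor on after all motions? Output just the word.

After 1 (k): row=0 col=0 char='c'
After 2 (h): row=0 col=0 char='c'
After 3 (k): row=0 col=0 char='c'
After 4 (G): row=4 col=0 char='r'
After 5 (j): row=4 col=0 char='r'
After 6 (h): row=4 col=0 char='r'
After 7 (G): row=4 col=0 char='r'
After 8 (j): row=4 col=0 char='r'

Answer: rain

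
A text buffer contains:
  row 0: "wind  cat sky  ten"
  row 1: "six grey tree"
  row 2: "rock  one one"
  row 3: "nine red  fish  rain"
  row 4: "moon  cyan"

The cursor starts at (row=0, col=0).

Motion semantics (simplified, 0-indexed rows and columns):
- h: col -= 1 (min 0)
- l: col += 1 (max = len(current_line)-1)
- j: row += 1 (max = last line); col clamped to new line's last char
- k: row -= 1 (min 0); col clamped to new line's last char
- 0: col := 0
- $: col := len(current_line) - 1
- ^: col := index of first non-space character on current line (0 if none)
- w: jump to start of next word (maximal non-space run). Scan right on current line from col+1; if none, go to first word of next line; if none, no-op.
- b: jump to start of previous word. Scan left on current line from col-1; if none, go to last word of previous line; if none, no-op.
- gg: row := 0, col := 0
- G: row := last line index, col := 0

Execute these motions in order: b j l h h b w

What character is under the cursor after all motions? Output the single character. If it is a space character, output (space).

After 1 (b): row=0 col=0 char='w'
After 2 (j): row=1 col=0 char='s'
After 3 (l): row=1 col=1 char='i'
After 4 (h): row=1 col=0 char='s'
After 5 (h): row=1 col=0 char='s'
After 6 (b): row=0 col=15 char='t'
After 7 (w): row=1 col=0 char='s'

Answer: s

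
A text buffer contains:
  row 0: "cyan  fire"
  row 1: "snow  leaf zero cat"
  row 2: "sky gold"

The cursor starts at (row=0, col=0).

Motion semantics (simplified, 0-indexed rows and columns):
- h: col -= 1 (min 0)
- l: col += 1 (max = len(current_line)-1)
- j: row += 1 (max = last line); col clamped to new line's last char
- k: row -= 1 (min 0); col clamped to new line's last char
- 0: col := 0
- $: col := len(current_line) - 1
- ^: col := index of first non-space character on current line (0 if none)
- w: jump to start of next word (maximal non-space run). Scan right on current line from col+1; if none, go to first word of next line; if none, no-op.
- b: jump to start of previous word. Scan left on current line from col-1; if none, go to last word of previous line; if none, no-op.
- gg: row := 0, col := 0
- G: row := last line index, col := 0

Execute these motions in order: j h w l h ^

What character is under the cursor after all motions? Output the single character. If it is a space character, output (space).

After 1 (j): row=1 col=0 char='s'
After 2 (h): row=1 col=0 char='s'
After 3 (w): row=1 col=6 char='l'
After 4 (l): row=1 col=7 char='e'
After 5 (h): row=1 col=6 char='l'
After 6 (^): row=1 col=0 char='s'

Answer: s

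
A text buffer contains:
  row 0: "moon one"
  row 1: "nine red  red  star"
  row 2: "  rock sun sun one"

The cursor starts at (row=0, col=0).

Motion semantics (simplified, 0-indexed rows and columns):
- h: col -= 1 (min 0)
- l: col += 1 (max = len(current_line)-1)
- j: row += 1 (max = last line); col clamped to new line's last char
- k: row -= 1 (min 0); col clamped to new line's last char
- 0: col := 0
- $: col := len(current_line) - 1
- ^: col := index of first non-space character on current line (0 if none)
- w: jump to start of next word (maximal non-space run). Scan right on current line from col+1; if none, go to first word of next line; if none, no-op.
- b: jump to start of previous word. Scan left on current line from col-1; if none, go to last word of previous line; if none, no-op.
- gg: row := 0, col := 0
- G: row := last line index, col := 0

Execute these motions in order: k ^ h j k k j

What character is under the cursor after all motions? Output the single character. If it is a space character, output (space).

Answer: n

Derivation:
After 1 (k): row=0 col=0 char='m'
After 2 (^): row=0 col=0 char='m'
After 3 (h): row=0 col=0 char='m'
After 4 (j): row=1 col=0 char='n'
After 5 (k): row=0 col=0 char='m'
After 6 (k): row=0 col=0 char='m'
After 7 (j): row=1 col=0 char='n'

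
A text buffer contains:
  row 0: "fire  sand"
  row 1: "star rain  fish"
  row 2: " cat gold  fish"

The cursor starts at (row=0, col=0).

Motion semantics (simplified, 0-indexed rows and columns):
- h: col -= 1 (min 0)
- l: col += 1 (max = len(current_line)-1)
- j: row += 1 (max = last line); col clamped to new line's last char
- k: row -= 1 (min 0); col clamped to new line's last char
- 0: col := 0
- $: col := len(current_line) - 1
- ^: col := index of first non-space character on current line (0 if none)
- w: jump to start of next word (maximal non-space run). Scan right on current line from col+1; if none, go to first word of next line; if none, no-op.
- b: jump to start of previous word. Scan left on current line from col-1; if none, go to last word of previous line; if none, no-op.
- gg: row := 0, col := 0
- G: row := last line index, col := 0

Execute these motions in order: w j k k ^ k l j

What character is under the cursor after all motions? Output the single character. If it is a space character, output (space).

Answer: t

Derivation:
After 1 (w): row=0 col=6 char='s'
After 2 (j): row=1 col=6 char='a'
After 3 (k): row=0 col=6 char='s'
After 4 (k): row=0 col=6 char='s'
After 5 (^): row=0 col=0 char='f'
After 6 (k): row=0 col=0 char='f'
After 7 (l): row=0 col=1 char='i'
After 8 (j): row=1 col=1 char='t'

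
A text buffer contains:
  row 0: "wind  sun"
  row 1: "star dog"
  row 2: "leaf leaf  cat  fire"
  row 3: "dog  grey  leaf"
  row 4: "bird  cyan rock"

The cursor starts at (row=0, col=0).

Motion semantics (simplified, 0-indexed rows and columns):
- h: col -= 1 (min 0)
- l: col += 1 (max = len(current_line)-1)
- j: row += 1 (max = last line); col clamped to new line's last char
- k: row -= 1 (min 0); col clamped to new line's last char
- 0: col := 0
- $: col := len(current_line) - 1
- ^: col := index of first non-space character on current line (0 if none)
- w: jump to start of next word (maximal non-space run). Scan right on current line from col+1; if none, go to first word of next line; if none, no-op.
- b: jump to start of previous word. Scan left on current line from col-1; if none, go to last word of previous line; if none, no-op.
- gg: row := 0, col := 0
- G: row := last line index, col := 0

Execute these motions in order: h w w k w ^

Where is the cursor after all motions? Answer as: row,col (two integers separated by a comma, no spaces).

After 1 (h): row=0 col=0 char='w'
After 2 (w): row=0 col=6 char='s'
After 3 (w): row=1 col=0 char='s'
After 4 (k): row=0 col=0 char='w'
After 5 (w): row=0 col=6 char='s'
After 6 (^): row=0 col=0 char='w'

Answer: 0,0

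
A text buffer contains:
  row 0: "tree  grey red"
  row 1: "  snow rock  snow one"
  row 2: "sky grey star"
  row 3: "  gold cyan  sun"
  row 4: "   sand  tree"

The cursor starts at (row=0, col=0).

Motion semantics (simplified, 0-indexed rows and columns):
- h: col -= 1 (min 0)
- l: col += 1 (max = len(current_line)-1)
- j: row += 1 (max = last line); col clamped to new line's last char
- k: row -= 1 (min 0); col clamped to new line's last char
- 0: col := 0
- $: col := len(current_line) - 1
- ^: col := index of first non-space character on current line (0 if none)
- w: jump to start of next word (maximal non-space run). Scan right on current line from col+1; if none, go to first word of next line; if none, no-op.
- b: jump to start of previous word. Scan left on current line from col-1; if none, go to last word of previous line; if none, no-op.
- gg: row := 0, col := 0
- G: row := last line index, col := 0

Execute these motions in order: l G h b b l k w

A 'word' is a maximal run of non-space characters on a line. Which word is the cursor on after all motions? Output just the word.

After 1 (l): row=0 col=1 char='r'
After 2 (G): row=4 col=0 char='_'
After 3 (h): row=4 col=0 char='_'
After 4 (b): row=3 col=13 char='s'
After 5 (b): row=3 col=7 char='c'
After 6 (l): row=3 col=8 char='y'
After 7 (k): row=2 col=8 char='_'
After 8 (w): row=2 col=9 char='s'

Answer: star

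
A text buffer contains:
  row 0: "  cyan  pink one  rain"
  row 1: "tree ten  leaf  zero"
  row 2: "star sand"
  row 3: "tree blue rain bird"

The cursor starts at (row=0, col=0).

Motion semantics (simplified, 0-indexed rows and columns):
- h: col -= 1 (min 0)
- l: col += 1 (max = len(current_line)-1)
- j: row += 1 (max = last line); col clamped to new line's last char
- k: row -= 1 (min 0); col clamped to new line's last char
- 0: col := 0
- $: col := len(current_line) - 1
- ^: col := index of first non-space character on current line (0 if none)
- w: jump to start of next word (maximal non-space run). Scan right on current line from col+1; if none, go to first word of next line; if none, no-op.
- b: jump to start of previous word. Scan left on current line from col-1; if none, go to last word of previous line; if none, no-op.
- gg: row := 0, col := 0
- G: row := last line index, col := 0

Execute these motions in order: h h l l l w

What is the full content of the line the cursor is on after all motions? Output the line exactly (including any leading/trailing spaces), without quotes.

Answer:   cyan  pink one  rain

Derivation:
After 1 (h): row=0 col=0 char='_'
After 2 (h): row=0 col=0 char='_'
After 3 (l): row=0 col=1 char='_'
After 4 (l): row=0 col=2 char='c'
After 5 (l): row=0 col=3 char='y'
After 6 (w): row=0 col=8 char='p'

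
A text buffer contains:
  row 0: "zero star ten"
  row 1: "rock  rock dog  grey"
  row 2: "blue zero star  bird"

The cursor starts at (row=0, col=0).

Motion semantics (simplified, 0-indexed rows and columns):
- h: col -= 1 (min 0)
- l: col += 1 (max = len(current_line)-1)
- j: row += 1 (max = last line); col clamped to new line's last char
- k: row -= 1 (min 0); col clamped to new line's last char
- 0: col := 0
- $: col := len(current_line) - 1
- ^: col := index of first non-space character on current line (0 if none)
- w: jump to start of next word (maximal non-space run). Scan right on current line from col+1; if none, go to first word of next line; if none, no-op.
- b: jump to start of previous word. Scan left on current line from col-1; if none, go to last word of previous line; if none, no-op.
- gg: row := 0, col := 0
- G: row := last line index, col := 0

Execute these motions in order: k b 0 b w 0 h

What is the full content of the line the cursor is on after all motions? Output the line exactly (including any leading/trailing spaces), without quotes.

Answer: zero star ten

Derivation:
After 1 (k): row=0 col=0 char='z'
After 2 (b): row=0 col=0 char='z'
After 3 (0): row=0 col=0 char='z'
After 4 (b): row=0 col=0 char='z'
After 5 (w): row=0 col=5 char='s'
After 6 (0): row=0 col=0 char='z'
After 7 (h): row=0 col=0 char='z'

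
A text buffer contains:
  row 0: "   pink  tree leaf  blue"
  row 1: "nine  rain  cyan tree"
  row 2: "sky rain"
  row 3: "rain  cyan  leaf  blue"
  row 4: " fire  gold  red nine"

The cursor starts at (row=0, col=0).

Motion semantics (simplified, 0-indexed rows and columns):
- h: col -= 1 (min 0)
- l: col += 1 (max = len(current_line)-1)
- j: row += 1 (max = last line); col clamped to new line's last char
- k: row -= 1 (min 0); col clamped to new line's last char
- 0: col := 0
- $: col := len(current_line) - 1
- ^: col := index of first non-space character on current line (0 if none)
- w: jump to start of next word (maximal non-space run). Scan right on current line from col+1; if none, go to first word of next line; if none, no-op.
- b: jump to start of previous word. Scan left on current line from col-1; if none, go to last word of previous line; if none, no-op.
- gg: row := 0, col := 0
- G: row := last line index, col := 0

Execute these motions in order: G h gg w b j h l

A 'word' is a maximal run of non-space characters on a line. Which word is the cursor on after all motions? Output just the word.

Answer: nine

Derivation:
After 1 (G): row=4 col=0 char='_'
After 2 (h): row=4 col=0 char='_'
After 3 (gg): row=0 col=0 char='_'
After 4 (w): row=0 col=3 char='p'
After 5 (b): row=0 col=3 char='p'
After 6 (j): row=1 col=3 char='e'
After 7 (h): row=1 col=2 char='n'
After 8 (l): row=1 col=3 char='e'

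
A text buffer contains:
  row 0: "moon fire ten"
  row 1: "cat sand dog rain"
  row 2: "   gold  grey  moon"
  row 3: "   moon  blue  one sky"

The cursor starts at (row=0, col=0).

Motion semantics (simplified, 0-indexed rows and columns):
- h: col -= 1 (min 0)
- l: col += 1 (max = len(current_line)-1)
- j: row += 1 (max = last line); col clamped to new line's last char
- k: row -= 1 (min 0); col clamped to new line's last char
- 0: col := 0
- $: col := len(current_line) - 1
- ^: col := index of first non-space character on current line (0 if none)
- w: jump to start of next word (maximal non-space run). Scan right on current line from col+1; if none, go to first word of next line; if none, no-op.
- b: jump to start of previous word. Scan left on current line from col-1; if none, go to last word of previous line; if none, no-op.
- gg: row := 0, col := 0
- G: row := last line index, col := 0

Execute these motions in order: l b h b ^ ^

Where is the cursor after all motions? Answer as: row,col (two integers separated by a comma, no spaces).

After 1 (l): row=0 col=1 char='o'
After 2 (b): row=0 col=0 char='m'
After 3 (h): row=0 col=0 char='m'
After 4 (b): row=0 col=0 char='m'
After 5 (^): row=0 col=0 char='m'
After 6 (^): row=0 col=0 char='m'

Answer: 0,0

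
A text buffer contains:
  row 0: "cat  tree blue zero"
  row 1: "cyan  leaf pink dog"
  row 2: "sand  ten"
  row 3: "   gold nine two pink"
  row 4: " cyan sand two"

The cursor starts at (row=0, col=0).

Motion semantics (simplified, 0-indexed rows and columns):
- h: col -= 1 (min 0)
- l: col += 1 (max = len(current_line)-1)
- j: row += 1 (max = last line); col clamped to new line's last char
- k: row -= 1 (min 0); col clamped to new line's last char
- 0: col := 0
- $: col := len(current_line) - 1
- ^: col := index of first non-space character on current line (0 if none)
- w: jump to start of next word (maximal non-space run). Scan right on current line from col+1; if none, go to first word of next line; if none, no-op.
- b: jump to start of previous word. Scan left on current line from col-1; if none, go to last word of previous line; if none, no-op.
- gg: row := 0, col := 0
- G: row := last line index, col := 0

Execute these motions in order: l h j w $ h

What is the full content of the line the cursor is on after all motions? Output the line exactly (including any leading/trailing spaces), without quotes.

After 1 (l): row=0 col=1 char='a'
After 2 (h): row=0 col=0 char='c'
After 3 (j): row=1 col=0 char='c'
After 4 (w): row=1 col=6 char='l'
After 5 ($): row=1 col=18 char='g'
After 6 (h): row=1 col=17 char='o'

Answer: cyan  leaf pink dog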